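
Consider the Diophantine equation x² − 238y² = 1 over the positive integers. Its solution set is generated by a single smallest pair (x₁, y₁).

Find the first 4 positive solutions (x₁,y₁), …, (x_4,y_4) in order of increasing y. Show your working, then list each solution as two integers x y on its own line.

11663 756
272051137 17634456
6345864809999 411341319900
148023642285985537 9594947610352944

√238 = [15; 2,2,1,14,1,2,2,30, …], period ℓ=8 (even) → k=7
i=0: a=15 ⇒ p=15, q=1
i=1: a=2 ⇒ p=31, q=2
i=2: a=2 ⇒ p=77, q=5
i=3: a=1 ⇒ p=108, q=7
i=4: a=14 ⇒ p=1589, q=103
i=5: a=1 ⇒ p=1697, q=110
i=6: a=2 ⇒ p=4983, q=323
i=7: a=2 ⇒ p=11663, q=756
→ (11663, 756).  Check: 11663²=136025569, 238·756²=136025568, difference 1.
n=2: (11663,756)∘(11663,756) = (11663·11663+238·756·756, 11663·756+756·11663) = (272051137,17634456)
n=3: (272051137,17634456)∘(11663,756) = (11663·272051137+238·756·17634456, 11663·17634456+756·272051137) = (6345864809999,411341319900)
n=4: (6345864809999,411341319900)∘(11663,756) = (11663·6345864809999+238·756·411341319900, 11663·411341319900+756·6345864809999) = (148023642285985537,9594947610352944)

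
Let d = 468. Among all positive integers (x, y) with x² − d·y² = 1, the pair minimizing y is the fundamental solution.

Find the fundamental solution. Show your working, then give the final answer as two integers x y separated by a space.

[21; 1,1,1,2,1,1,1,42] for √468; ℓ=8 ⇒ convergent index 7
a_0=21:  p_0=21·1+0=21,  q_0=21·0+1=1
…
a_6=1:  p_6=1·238+173=411,  q_6=1·11+8=19
a_7=1:  p_7=1·411+238=649,  q_7=1·19+11=30
fundamental: x₁=649, y₁=30  (since 421201 − 468·900 = 1)

649 30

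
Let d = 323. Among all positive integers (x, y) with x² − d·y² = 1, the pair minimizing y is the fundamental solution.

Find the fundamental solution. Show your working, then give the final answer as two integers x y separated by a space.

18 1

√323 = [17; 1,34, …], period ℓ=2 (even) → k=1
i=0: a=17 ⇒ p=17, q=1
i=1: a=1 ⇒ p=18, q=1
fundamental: x₁=18, y₁=1  (since 324 − 323·1 = 1)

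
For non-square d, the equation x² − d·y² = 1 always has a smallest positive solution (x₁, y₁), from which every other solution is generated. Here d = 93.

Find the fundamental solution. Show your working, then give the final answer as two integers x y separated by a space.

[9; 1,1,1,4,6,4,1,1,1,18] for √93; ℓ=10 ⇒ convergent index 9
a_0=9:  p_0=9·1+0=9,  q_0=9·0+1=1
…
a_4=4:  p_4=4·29+19=135,  q_4=4·3+2=14
a_5=6:  p_5=6·135+29=839,  q_5=6·14+3=87
a_6=4:  p_6=4·839+135=3491,  q_6=4·87+14=362
…
a_8=1:  p_8=1·4330+3491=7821,  q_8=1·449+362=811
a_9=1:  p_9=1·7821+4330=12151,  q_9=1·811+449=1260
→ (12151, 1260).  Check: 12151²=147646801, 93·1260²=147646800, difference 1.

12151 1260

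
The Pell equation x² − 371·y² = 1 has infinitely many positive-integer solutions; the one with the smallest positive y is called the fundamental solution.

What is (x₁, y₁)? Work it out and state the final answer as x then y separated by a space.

1695 88

[19; 3,1,4,1,3,38] for √371; ℓ=6 ⇒ convergent index 5
i=0: a=19 ⇒ p=19, q=1
i=1: a=3 ⇒ p=58, q=3
i=2: a=1 ⇒ p=77, q=4
i=3: a=4 ⇒ p=366, q=19
i=4: a=1 ⇒ p=443, q=23
i=5: a=3 ⇒ p=1695, q=88
(x₁, y₁) = (1695, 88);  1695² − 371·88² = 1 ✓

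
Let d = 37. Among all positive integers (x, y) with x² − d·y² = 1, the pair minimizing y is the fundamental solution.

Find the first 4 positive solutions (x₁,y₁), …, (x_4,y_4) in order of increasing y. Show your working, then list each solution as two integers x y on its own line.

d=37: √d = [6; 12] (ℓ=1, odd), read p_1/q_1
k=0  a_k=6  p_k/q_k = 6/1
k=1  a_k=12  p_k/q_k = 73/12
→ (73, 12).  Check: 73²=5329, 37·12²=5328, difference 1.
n=2: (73,12)∘(73,12) = (73·73+37·12·12, 73·12+12·73) = (10657,1752)
n=3: (10657,1752)∘(73,12) = (73·10657+37·12·1752, 73·1752+12·10657) = (1555849,255780)
n=4: (1555849,255780)∘(73,12) = (73·1555849+37·12·255780, 73·255780+12·1555849) = (227143297,37342128)

73 12
10657 1752
1555849 255780
227143297 37342128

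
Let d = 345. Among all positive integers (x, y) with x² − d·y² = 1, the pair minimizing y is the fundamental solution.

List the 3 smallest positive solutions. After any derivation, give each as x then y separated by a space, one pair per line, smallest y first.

d=345: √d = [18; 1,1,2,1,6,1,2,1,1,36] (ℓ=10, even), read p_9/q_9
step 0: (18, 1)  from 18·(1,0) + (0,1)
step 1: (19, 1)  from 1·(18,1) + (1,0)
step 2: (37, 2)  from 1·(19,1) + (18,1)
…
step 4: (130, 7)  from 1·(93,5) + (37,2)
…
step 6: (1003, 54)  from 1·(873,47) + (130,7)
step 7: (2879, 155)  from 2·(1003,54) + (873,47)
step 8: (3882, 209)  from 1·(2879,155) + (1003,54)
step 9: (6761, 364)  from 1·(3882,209) + (2879,155)
→ (6761, 364).  Check: 6761²=45711121, 345·364²=45711120, difference 1.
n=2: (6761,364)∘(6761,364) = (6761·6761+345·364·364, 6761·364+364·6761) = (91422241,4922008)
n=3: (91422241,4922008)∘(6761,364) = (6761·91422241+345·364·4922008, 6761·4922008+364·91422241) = (1236211536041,66555391812)

6761 364
91422241 4922008
1236211536041 66555391812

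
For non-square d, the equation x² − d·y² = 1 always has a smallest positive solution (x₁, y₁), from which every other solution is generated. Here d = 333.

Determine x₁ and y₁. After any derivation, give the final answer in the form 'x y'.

73 4

√333 = [18; 4,36, …], period ℓ=2 (even) → k=1
i=0: a=18 ⇒ p=18, q=1
i=1: a=4 ⇒ p=73, q=4
(x₁, y₁) = (73, 4);  73² − 333·4² = 1 ✓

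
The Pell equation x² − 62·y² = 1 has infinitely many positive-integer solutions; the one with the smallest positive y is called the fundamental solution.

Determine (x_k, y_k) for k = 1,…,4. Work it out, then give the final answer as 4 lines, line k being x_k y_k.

63 8
7937 1008
999999 127000
125991937 16000992

√62 → a₀=7, period (1,6,1,14); ℓ=4 even so k=3
i=0: a=7 ⇒ p=7, q=1
…
i=2: a=6 ⇒ p=55, q=7
i=3: a=1 ⇒ p=63, q=8
(x₁, y₁) = (63, 8);  63² − 62·8² = 1 ✓
(63+8√62)^2 = 7937 + 1008√62
(63+8√62)^3 = 999999 + 127000√62
(63+8√62)^4 = 125991937 + 16000992√62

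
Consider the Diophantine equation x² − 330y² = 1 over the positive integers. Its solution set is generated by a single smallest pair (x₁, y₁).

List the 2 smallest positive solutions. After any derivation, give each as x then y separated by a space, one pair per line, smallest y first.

√330 → a₀=18, period (6,36); ℓ=2 even so k=1
i=0: a=18 ⇒ p=18, q=1
i=1: a=6 ⇒ p=109, q=6
fundamental: x₁=109, y₁=6  (since 11881 − 330·36 = 1)
(109+6√330)^2 = 23761 + 1308√330

109 6
23761 1308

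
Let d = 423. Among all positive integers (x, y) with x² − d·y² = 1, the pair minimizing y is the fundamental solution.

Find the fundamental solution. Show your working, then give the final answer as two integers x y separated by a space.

[20; 1,1,3,4,3,1,1,40] for √423; ℓ=8 ⇒ convergent index 7
step 0: (20, 1)  from 20·(1,0) + (0,1)
step 1: (21, 1)  from 1·(20,1) + (1,0)
…
step 3: (144, 7)  from 3·(41,2) + (21,1)
…
step 5: (1995, 97)  from 3·(617,30) + (144,7)
step 6: (2612, 127)  from 1·(1995,97) + (617,30)
step 7: (4607, 224)  from 1·(2612,127) + (1995,97)
fundamental: x₁=4607, y₁=224  (since 21224449 − 423·50176 = 1)

4607 224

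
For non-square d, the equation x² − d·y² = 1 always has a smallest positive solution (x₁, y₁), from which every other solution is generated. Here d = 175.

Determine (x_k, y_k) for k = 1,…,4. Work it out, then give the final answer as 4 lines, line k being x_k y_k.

d=175: √d = [13; 4,2,1,2,4,26] (ℓ=6, even), read p_5/q_5
k=0  a_k=13  p_k/q_k = 13/1
…
k=4  a_k=2  p_k/q_k = 463/35
k=5  a_k=4  p_k/q_k = 2024/153
→ (2024, 153).  Check: 2024²=4096576, 175·153²=4096575, difference 1.
(x_2, y_2) = (2024·2024 + 175·153·153, 2024·153 + 153·2024) = (8193151, 619344)
(x_3, y_3) = (2024·8193151 + 175·153·619344, 2024·619344 + 153·8193151) = (33165873224, 2507104359)
(x_4, y_4) = (2024·33165873224 + 175·153·2507104359, 2024·2507104359 + 153·33165873224) = (134255446617601, 10148757825888)

2024 153
8193151 619344
33165873224 2507104359
134255446617601 10148757825888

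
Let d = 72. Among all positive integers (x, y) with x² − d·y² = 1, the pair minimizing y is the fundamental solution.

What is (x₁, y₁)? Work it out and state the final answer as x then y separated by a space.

√72 → a₀=8, period (2,16); ℓ=2 even so k=1
a_0=8:  p_0=8·1+0=8,  q_0=8·0+1=1
a_1=2:  p_1=2·8+1=17,  q_1=2·1+0=2
(x₁, y₁) = (17, 2);  17² − 72·2² = 1 ✓

17 2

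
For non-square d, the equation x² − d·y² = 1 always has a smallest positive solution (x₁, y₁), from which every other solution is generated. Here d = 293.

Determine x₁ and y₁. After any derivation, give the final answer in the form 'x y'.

12320649 719780

√293 → a₀=17, period (8,1,1,8,34); ℓ=5 odd so k=9
a_0=17:  p_0=17·1+0=17,  q_0=17·0+1=1
a_1=8:  p_1=8·17+1=137,  q_1=8·1+0=8
a_2=1:  p_2=1·137+17=154,  q_2=1·8+1=9
a_3=1:  p_3=1·154+137=291,  q_3=1·9+8=17
a_4=8:  p_4=8·291+154=2482,  q_4=8·17+9=145
a_5=34:  p_5=34·2482+291=84679,  q_5=34·145+17=4947
a_6=8:  p_6=8·84679+2482=679914,  q_6=8·4947+145=39721
a_7=1:  p_7=1·679914+84679=764593,  q_7=1·39721+4947=44668
a_8=1:  p_8=1·764593+679914=1444507,  q_8=1·44668+39721=84389
a_9=8:  p_9=8·1444507+764593=12320649,  q_9=8·84389+44668=719780
→ (12320649, 719780).  Check: 12320649²=151798391781201, 293·719780²=151798391781200, difference 1.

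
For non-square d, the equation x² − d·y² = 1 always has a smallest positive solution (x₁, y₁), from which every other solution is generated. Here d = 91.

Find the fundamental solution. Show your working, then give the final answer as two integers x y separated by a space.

1574 165

[9; 1,1,5,1,5,1,1,18] for √91; ℓ=8 ⇒ convergent index 7
i=0: a=9 ⇒ p=9, q=1
…
i=5: a=5 ⇒ p=725, q=76
i=6: a=1 ⇒ p=849, q=89
i=7: a=1 ⇒ p=1574, q=165
→ (1574, 165).  Check: 1574²=2477476, 91·165²=2477475, difference 1.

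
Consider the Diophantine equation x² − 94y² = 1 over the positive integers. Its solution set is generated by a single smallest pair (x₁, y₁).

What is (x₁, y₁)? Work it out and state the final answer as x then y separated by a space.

2143295 221064

d=94: √d = [9; 1,2,3,1,1,…,2,1,18] (ℓ=16, even), read p_15/q_15
i=0: a=9 ⇒ p=9, q=1
…
i=2: a=2 ⇒ p=29, q=3
…
i=6: a=5 ⇒ p=1241, q=128
…
i=9: a=1 ⇒ p=14417, q=1487
i=10: a=5 ⇒ p=85038, q=8771
…
i=14: a=2 ⇒ p=1490361, q=153719
i=15: a=1 ⇒ p=2143295, q=221064
fundamental: x₁=2143295, y₁=221064  (since 4593713457025 − 94·48869292096 = 1)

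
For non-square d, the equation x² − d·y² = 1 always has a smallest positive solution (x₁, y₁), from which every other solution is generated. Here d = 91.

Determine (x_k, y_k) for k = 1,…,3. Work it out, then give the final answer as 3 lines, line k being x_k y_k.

1574 165
4954951 519420
15598184174 1635133995

[9; 1,1,5,1,5,1,1,18] for √91; ℓ=8 ⇒ convergent index 7
k=0  a_k=9  p_k/q_k = 9/1
k=1  a_k=1  p_k/q_k = 10/1
…
k=6  a_k=1  p_k/q_k = 849/89
k=7  a_k=1  p_k/q_k = 1574/165
→ (1574, 165).  Check: 1574²=2477476, 91·165²=2477475, difference 1.
(1574+165√91)^2 = 4954951 + 519420√91
(1574+165√91)^3 = 15598184174 + 1635133995√91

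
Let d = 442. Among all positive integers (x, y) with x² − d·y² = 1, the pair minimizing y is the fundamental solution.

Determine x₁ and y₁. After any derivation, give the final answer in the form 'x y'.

883 42

√442 = [21; 42, …], period ℓ=1 (odd) → k=1
a_0=21:  p_0=21·1+0=21,  q_0=21·0+1=1
a_1=42:  p_1=42·21+1=883,  q_1=42·1+0=42
(x₁, y₁) = (883, 42);  883² − 442·42² = 1 ✓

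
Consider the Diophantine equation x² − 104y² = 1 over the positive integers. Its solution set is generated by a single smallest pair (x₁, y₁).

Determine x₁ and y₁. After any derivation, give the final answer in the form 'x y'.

√104 → a₀=10, period (5,20); ℓ=2 even so k=1
a_0=10:  p_0=10·1+0=10,  q_0=10·0+1=1
a_1=5:  p_1=5·10+1=51,  q_1=5·1+0=5
(x₁, y₁) = (51, 5);  51² − 104·5² = 1 ✓

51 5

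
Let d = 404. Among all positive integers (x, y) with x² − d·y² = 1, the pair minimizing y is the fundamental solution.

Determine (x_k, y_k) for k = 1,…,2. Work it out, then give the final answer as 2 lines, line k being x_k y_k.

√404 = [20; 10,40, …], period ℓ=2 (even) → k=1
step 0: (20, 1)  from 20·(1,0) + (0,1)
step 1: (201, 10)  from 10·(20,1) + (1,0)
fundamental: x₁=201, y₁=10  (since 40401 − 404·100 = 1)
k=2:  x_2 = 201·201+404·10·10 = 80801,  y_2 = 201·10+10·201 = 4020

201 10
80801 4020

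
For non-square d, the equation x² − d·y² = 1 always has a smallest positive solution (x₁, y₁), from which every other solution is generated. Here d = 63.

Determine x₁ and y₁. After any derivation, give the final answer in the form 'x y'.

√63 = [7; 1,14, …], period ℓ=2 (even) → k=1
step 0: (7, 1)  from 7·(1,0) + (0,1)
step 1: (8, 1)  from 1·(7,1) + (1,0)
→ (8, 1).  Check: 8²=64, 63·1²=63, difference 1.

8 1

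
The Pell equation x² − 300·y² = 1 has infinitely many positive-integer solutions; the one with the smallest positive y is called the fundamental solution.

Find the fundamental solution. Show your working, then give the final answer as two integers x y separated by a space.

1351 78

√300 = [17; 3,8,3,34, …], period ℓ=4 (even) → k=3
i=0: a=17 ⇒ p=17, q=1
i=1: a=3 ⇒ p=52, q=3
i=2: a=8 ⇒ p=433, q=25
i=3: a=3 ⇒ p=1351, q=78
fundamental: x₁=1351, y₁=78  (since 1825201 − 300·6084 = 1)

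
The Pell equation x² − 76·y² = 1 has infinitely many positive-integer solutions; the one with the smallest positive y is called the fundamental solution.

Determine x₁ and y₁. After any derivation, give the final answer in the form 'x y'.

57799 6630

√76 = [8; 1,2,1,1,5,4,5,1,1,2,1,16, …], period ℓ=12 (even) → k=11
a_0=8:  p_0=8·1+0=8,  q_0=8·0+1=1
…
a_2=2:  p_2=2·9+8=26,  q_2=2·1+1=3
…
a_8=1:  p_8=1·7445+1421=8866,  q_8=1·854+163=1017
a_9=1:  p_9=1·8866+7445=16311,  q_9=1·1017+854=1871
a_10=2:  p_10=2·16311+8866=41488,  q_10=2·1871+1017=4759
a_11=1:  p_11=1·41488+16311=57799,  q_11=1·4759+1871=6630
(x₁, y₁) = (57799, 6630);  57799² − 76·6630² = 1 ✓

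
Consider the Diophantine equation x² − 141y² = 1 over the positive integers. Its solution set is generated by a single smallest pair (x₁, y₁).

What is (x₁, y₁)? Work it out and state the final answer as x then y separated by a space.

√141 → a₀=11, period (1,6,1,22); ℓ=4 even so k=3
step 0: (11, 1)  from 11·(1,0) + (0,1)
…
step 2: (83, 7)  from 6·(12,1) + (11,1)
step 3: (95, 8)  from 1·(83,7) + (12,1)
→ (95, 8).  Check: 95²=9025, 141·8²=9024, difference 1.

95 8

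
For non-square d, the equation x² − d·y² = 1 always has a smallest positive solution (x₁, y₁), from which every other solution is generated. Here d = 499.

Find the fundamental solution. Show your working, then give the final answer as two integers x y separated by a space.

√499 = [22; 2,1,21,1,2,44, …], period ℓ=6 (even) → k=5
a_0=22:  p_0=22·1+0=22,  q_0=22·0+1=1
a_1=2:  p_1=2·22+1=45,  q_1=2·1+0=2
a_2=1:  p_2=1·45+22=67,  q_2=1·2+1=3
a_3=21:  p_3=21·67+45=1452,  q_3=21·3+2=65
a_4=1:  p_4=1·1452+67=1519,  q_4=1·65+3=68
a_5=2:  p_5=2·1519+1452=4490,  q_5=2·68+65=201
(x₁, y₁) = (4490, 201);  4490² − 499·201² = 1 ✓

4490 201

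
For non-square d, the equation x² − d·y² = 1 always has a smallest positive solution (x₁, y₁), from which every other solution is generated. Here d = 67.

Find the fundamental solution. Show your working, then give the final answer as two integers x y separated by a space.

[8; 5,2,1,1,7,1,1,2,5,16] for √67; ℓ=10 ⇒ convergent index 9
a_0=8:  p_0=8·1+0=8,  q_0=8·0+1=1
a_1=5:  p_1=5·8+1=41,  q_1=5·1+0=5
a_2=2:  p_2=2·41+8=90,  q_2=2·5+1=11
a_3=1:  p_3=1·90+41=131,  q_3=1·11+5=16
…
a_7=1:  p_7=1·1899+1678=3577,  q_7=1·232+205=437
a_8=2:  p_8=2·3577+1899=9053,  q_8=2·437+232=1106
a_9=5:  p_9=5·9053+3577=48842,  q_9=5·1106+437=5967
fundamental: x₁=48842, y₁=5967  (since 2385540964 − 67·35605089 = 1)

48842 5967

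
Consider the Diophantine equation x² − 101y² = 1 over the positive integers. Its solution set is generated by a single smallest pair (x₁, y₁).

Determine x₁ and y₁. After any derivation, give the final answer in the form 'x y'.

[10; 20] for √101; ℓ=1 ⇒ convergent index 1
step 0: (10, 1)  from 10·(1,0) + (0,1)
step 1: (201, 20)  from 20·(10,1) + (1,0)
(x₁, y₁) = (201, 20);  201² − 101·20² = 1 ✓

201 20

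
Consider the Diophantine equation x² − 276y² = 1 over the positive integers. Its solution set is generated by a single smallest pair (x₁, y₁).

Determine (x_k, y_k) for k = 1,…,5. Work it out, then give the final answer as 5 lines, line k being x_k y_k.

7775 468
120901249 7277400
1880014414175 113163569532
29234224019520001 1759693498945200
454592181623521601375 27363233795434290468

√276 → a₀=16, period (1,1,1,1,2,2,2,1,1,1,1,32); ℓ=12 even so k=11
step 0: (16, 1)  from 16·(1,0) + (0,1)
step 1: (17, 1)  from 1·(16,1) + (1,0)
step 2: (33, 2)  from 1·(17,1) + (16,1)
step 3: (50, 3)  from 1·(33,2) + (17,1)
step 4: (83, 5)  from 1·(50,3) + (33,2)
step 5: (216, 13)  from 2·(83,5) + (50,3)
step 6: (515, 31)  from 2·(216,13) + (83,5)
step 7: (1246, 75)  from 2·(515,31) + (216,13)
step 8: (1761, 106)  from 1·(1246,75) + (515,31)
step 9: (3007, 181)  from 1·(1761,106) + (1246,75)
step 10: (4768, 287)  from 1·(3007,181) + (1761,106)
step 11: (7775, 468)  from 1·(4768,287) + (3007,181)
→ (7775, 468).  Check: 7775²=60450625, 276·468²=60450624, difference 1.
k=2:  x_2 = 7775·7775+276·468·468 = 120901249,  y_2 = 7775·468+468·7775 = 7277400
k=3:  x_3 = 7775·120901249+276·468·7277400 = 1880014414175,  y_3 = 7775·7277400+468·120901249 = 113163569532
k=4:  x_4 = 7775·1880014414175+276·468·113163569532 = 29234224019520001,  y_4 = 7775·113163569532+468·1880014414175 = 1759693498945200
k=5:  x_5 = 7775·29234224019520001+276·468·1759693498945200 = 454592181623521601375,  y_5 = 7775·1759693498945200+468·29234224019520001 = 27363233795434290468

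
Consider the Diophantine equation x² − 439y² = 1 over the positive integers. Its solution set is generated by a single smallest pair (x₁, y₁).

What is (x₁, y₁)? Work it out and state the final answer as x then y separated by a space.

440 21

√439 → a₀=20, period (1,19,1,40); ℓ=4 even so k=3
k=0  a_k=20  p_k/q_k = 20/1
k=1  a_k=1  p_k/q_k = 21/1
k=2  a_k=19  p_k/q_k = 419/20
k=3  a_k=1  p_k/q_k = 440/21
fundamental: x₁=440, y₁=21  (since 193600 − 439·441 = 1)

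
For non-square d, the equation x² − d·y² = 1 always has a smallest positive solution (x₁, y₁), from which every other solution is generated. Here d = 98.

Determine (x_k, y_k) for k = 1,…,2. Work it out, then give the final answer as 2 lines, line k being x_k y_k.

√98 = [9; 1,8,1,18, …], period ℓ=4 (even) → k=3
a_0=9:  p_0=9·1+0=9,  q_0=9·0+1=1
…
a_2=8:  p_2=8·10+9=89,  q_2=8·1+1=9
a_3=1:  p_3=1·89+10=99,  q_3=1·9+1=10
fundamental: x₁=99, y₁=10  (since 9801 − 98·100 = 1)
k=2:  x_2 = 99·99+98·10·10 = 19601,  y_2 = 99·10+10·99 = 1980

99 10
19601 1980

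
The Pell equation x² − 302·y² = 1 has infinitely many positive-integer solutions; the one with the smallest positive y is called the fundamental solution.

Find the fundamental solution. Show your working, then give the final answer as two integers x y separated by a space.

d=302: √d = [17; 2,1,1,1,4,…,1,2,34] (ℓ=16, even), read p_15/q_15
i=0: a=17 ⇒ p=17, q=1
i=1: a=2 ⇒ p=35, q=2
…
i=3: a=1 ⇒ p=87, q=5
i=4: a=1 ⇒ p=139, q=8
i=5: a=4 ⇒ p=643, q=37
i=6: a=2 ⇒ p=1425, q=82
i=7: a=1 ⇒ p=2068, q=119
…
i=9: a=1 ⇒ p=36581, q=2105
i=10: a=2 ⇒ p=107675, q=6196
i=11: a=4 ⇒ p=467281, q=26889
i=12: a=1 ⇒ p=574956, q=33085
i=13: a=1 ⇒ p=1042237, q=59974
i=14: a=1 ⇒ p=1617193, q=93059
i=15: a=2 ⇒ p=4276623, q=246092
fundamental: x₁=4276623, y₁=246092  (since 18289504284129 − 302·60561272464 = 1)

4276623 246092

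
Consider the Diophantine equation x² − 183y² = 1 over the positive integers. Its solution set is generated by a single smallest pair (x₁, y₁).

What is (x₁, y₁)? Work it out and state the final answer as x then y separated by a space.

d=183: √d = [13; 1,1,8,1,1,26] (ℓ=6, even), read p_5/q_5
a_0=13:  p_0=13·1+0=13,  q_0=13·0+1=1
a_1=1:  p_1=1·13+1=14,  q_1=1·1+0=1
a_2=1:  p_2=1·14+13=27,  q_2=1·1+1=2
a_3=8:  p_3=8·27+14=230,  q_3=8·2+1=17
a_4=1:  p_4=1·230+27=257,  q_4=1·17+2=19
a_5=1:  p_5=1·257+230=487,  q_5=1·19+17=36
(x₁, y₁) = (487, 36);  487² − 183·36² = 1 ✓

487 36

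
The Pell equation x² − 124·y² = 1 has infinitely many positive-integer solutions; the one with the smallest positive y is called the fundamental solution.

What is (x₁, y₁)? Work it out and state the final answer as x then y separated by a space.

[11; 7,2,1,1,1,…,2,7,22] for √124; ℓ=16 ⇒ convergent index 15
a_0=11:  p_0=11·1+0=11,  q_0=11·0+1=1
a_1=7:  p_1=7·11+1=78,  q_1=7·1+0=7
…
a_5=1:  p_5=1·412+245=657,  q_5=1·37+22=59
a_6=3:  p_6=3·657+412=2383,  q_6=3·59+37=214
a_7=1:  p_7=1·2383+657=3040,  q_7=1·214+59=273
a_8=4:  p_8=4·3040+2383=14543,  q_8=4·273+214=1306
…
a_12=1:  p_12=1·84875+67292=152167,  q_12=1·7622+6043=13665
…
a_14=2:  p_14=2·237042+152167=626251,  q_14=2·21287+13665=56239
a_15=7:  p_15=7·626251+237042=4620799,  q_15=7·56239+21287=414960
fundamental: x₁=4620799, y₁=414960  (since 21351783398401 − 124·172191801600 = 1)

4620799 414960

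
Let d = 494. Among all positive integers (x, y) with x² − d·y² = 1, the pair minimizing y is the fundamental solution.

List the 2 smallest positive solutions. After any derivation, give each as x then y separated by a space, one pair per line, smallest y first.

73035 3286
10668222449 479986020

√494 = [22; 4,2,2,1,2,1,2,2,4,44, …], period ℓ=10 (even) → k=9
k=0  a_k=22  p_k/q_k = 22/1
k=1  a_k=4  p_k/q_k = 89/4
…
k=3  a_k=2  p_k/q_k = 489/22
k=4  a_k=1  p_k/q_k = 689/31
k=5  a_k=2  p_k/q_k = 1867/84
…
k=7  a_k=2  p_k/q_k = 6979/314
k=8  a_k=2  p_k/q_k = 16514/743
k=9  a_k=4  p_k/q_k = 73035/3286
(x₁, y₁) = (73035, 3286);  73035² − 494·3286² = 1 ✓
(73035+3286√494)^2 = 10668222449 + 479986020√494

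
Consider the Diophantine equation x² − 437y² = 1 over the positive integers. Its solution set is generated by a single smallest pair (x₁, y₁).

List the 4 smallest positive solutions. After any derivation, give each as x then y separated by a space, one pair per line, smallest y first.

4599 220
42301601 2023560
389090121399 18612704660
3578850894326401 171199655439120

[20; 1,9,2,9,1,40] for √437; ℓ=6 ⇒ convergent index 5
a_0=20:  p_0=20·1+0=20,  q_0=20·0+1=1
…
a_4=9:  p_4=9·439+209=4160,  q_4=9·21+10=199
a_5=1:  p_5=1·4160+439=4599,  q_5=1·199+21=220
fundamental: x₁=4599, y₁=220  (since 21150801 − 437·48400 = 1)
n=2: (4599,220)∘(4599,220) = (4599·4599+437·220·220, 4599·220+220·4599) = (42301601,2023560)
n=3: (42301601,2023560)∘(4599,220) = (4599·42301601+437·220·2023560, 4599·2023560+220·42301601) = (389090121399,18612704660)
n=4: (389090121399,18612704660)∘(4599,220) = (4599·389090121399+437·220·18612704660, 4599·18612704660+220·389090121399) = (3578850894326401,171199655439120)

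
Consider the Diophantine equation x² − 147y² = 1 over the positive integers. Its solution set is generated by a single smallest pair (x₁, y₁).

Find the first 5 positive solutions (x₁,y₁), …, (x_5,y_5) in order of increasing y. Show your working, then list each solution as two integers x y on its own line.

97 8
18817 1552
3650401 301080
708158977 58407968
137379191137 11330844712

√147 = [12; 8,24, …], period ℓ=2 (even) → k=1
k=0  a_k=12  p_k/q_k = 12/1
k=1  a_k=8  p_k/q_k = 97/8
(x₁, y₁) = (97, 8);  97² − 147·8² = 1 ✓
k=2:  x_2 = 97·97+147·8·8 = 18817,  y_2 = 97·8+8·97 = 1552
k=3:  x_3 = 97·18817+147·8·1552 = 3650401,  y_3 = 97·1552+8·18817 = 301080
k=4:  x_4 = 97·3650401+147·8·301080 = 708158977,  y_4 = 97·301080+8·3650401 = 58407968
k=5:  x_5 = 97·708158977+147·8·58407968 = 137379191137,  y_5 = 97·58407968+8·708158977 = 11330844712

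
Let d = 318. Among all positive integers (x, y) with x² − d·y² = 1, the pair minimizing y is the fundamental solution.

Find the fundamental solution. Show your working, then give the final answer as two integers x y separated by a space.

√318 → a₀=17, period (1,4,1,34); ℓ=4 even so k=3
k=0  a_k=17  p_k/q_k = 17/1
k=1  a_k=1  p_k/q_k = 18/1
k=2  a_k=4  p_k/q_k = 89/5
k=3  a_k=1  p_k/q_k = 107/6
(x₁, y₁) = (107, 6);  107² − 318·6² = 1 ✓

107 6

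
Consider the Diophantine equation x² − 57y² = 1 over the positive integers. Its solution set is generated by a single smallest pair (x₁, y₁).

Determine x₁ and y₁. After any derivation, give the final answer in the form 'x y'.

151 20

[7; 1,1,4,1,1,14] for √57; ℓ=6 ⇒ convergent index 5
step 0: (7, 1)  from 7·(1,0) + (0,1)
step 1: (8, 1)  from 1·(7,1) + (1,0)
step 2: (15, 2)  from 1·(8,1) + (7,1)
step 3: (68, 9)  from 4·(15,2) + (8,1)
step 4: (83, 11)  from 1·(68,9) + (15,2)
step 5: (151, 20)  from 1·(83,11) + (68,9)
(x₁, y₁) = (151, 20);  151² − 57·20² = 1 ✓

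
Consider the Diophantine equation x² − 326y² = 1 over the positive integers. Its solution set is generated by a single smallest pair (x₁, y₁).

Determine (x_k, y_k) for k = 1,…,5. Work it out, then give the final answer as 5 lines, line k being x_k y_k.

325 18
211249 11700
137311525 7604982
89252280001 4943226600
58013844689125 3213089685018

[18; 18,36] for √326; ℓ=2 ⇒ convergent index 1
a_0=18:  p_0=18·1+0=18,  q_0=18·0+1=1
a_1=18:  p_1=18·18+1=325,  q_1=18·1+0=18
fundamental: x₁=325, y₁=18  (since 105625 − 326·324 = 1)
(325+18√326)^2 = 211249 + 11700√326
(325+18√326)^3 = 137311525 + 7604982√326
(325+18√326)^4 = 89252280001 + 4943226600√326
(325+18√326)^5 = 58013844689125 + 3213089685018√326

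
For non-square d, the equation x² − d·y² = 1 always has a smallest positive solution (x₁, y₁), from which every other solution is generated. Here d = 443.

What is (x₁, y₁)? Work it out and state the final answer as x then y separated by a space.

442 21

√443 = [21; 21,42, …], period ℓ=2 (even) → k=1
a_0=21:  p_0=21·1+0=21,  q_0=21·0+1=1
a_1=21:  p_1=21·21+1=442,  q_1=21·1+0=21
fundamental: x₁=442, y₁=21  (since 195364 − 443·441 = 1)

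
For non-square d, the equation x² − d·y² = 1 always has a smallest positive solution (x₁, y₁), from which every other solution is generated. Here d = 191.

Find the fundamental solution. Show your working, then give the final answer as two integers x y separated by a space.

√191 = [13; 1,4,1,1,3,…,4,1,26, …], period ℓ=16 (even) → k=15
i=0: a=13 ⇒ p=13, q=1
…
i=2: a=4 ⇒ p=69, q=5
…
i=4: a=1 ⇒ p=152, q=11
…
i=6: a=2 ⇒ p=1230, q=89
i=7: a=2 ⇒ p=2999, q=217
…
i=10: a=2 ⇒ p=207083, q=14984
…
i=12: a=1 ⇒ p=911765, q=65973
i=13: a=1 ⇒ p=1616447, q=116962
i=14: a=4 ⇒ p=7377553, q=533821
i=15: a=1 ⇒ p=8994000, q=650783
(x₁, y₁) = (8994000, 650783);  8994000² − 191·650783² = 1 ✓

8994000 650783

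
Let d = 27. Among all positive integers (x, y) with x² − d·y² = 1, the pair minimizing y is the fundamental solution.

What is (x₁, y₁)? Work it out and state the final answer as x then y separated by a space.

d=27: √d = [5; 5,10] (ℓ=2, even), read p_1/q_1
k=0  a_k=5  p_k/q_k = 5/1
k=1  a_k=5  p_k/q_k = 26/5
(x₁, y₁) = (26, 5);  26² − 27·5² = 1 ✓

26 5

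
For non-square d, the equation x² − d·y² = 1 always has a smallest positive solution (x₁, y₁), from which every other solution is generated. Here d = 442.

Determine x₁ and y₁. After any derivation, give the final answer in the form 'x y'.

√442 = [21; 42, …], period ℓ=1 (odd) → k=1
a_0=21:  p_0=21·1+0=21,  q_0=21·0+1=1
a_1=42:  p_1=42·21+1=883,  q_1=42·1+0=42
→ (883, 42).  Check: 883²=779689, 442·42²=779688, difference 1.

883 42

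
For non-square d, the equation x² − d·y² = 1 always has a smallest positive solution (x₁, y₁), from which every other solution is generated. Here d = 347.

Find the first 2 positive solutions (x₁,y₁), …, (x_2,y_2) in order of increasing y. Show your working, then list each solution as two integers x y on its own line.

√347 → a₀=18, period (1,1,1,2,4,…,1,1,36); ℓ=14 even so k=13
i=0: a=18 ⇒ p=18, q=1
i=1: a=1 ⇒ p=19, q=1
i=2: a=1 ⇒ p=37, q=2
i=3: a=1 ⇒ p=56, q=3
i=4: a=2 ⇒ p=149, q=8
…
i=6: a=1 ⇒ p=801, q=43
i=7: a=17 ⇒ p=14269, q=766
i=8: a=1 ⇒ p=15070, q=809
i=9: a=4 ⇒ p=74549, q=4002
i=10: a=2 ⇒ p=164168, q=8813
i=11: a=1 ⇒ p=238717, q=12815
i=12: a=1 ⇒ p=402885, q=21628
i=13: a=1 ⇒ p=641602, q=34443
→ (641602, 34443).  Check: 641602²=411653126404, 347·34443²=411653126403, difference 1.
(641602+34443√347)^2 = 823306252807 + 44197395372√347

641602 34443
823306252807 44197395372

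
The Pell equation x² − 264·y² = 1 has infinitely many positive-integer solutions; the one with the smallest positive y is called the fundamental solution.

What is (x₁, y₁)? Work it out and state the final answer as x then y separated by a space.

d=264: √d = [16; 4,32] (ℓ=2, even), read p_1/q_1
k=0  a_k=16  p_k/q_k = 16/1
k=1  a_k=4  p_k/q_k = 65/4
fundamental: x₁=65, y₁=4  (since 4225 − 264·16 = 1)

65 4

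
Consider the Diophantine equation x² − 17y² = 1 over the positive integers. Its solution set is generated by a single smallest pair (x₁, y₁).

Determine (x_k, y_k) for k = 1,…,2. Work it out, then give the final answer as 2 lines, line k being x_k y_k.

33 8
2177 528

√17 = [4; 8, …], period ℓ=1 (odd) → k=1
i=0: a=4 ⇒ p=4, q=1
i=1: a=8 ⇒ p=33, q=8
→ (33, 8).  Check: 33²=1089, 17·8²=1088, difference 1.
(33+8√17)^2 = 2177 + 528√17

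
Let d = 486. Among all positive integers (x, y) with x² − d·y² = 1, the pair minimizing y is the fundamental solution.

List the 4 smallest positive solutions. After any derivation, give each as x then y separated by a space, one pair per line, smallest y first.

√486 = [22; 22,44, …], period ℓ=2 (even) → k=1
step 0: (22, 1)  from 22·(1,0) + (0,1)
step 1: (485, 22)  from 22·(22,1) + (1,0)
→ (485, 22).  Check: 485²=235225, 486·22²=235224, difference 1.
n=2: (485,22)∘(485,22) = (485·485+486·22·22, 485·22+22·485) = (470449,21340)
n=3: (470449,21340)∘(485,22) = (485·470449+486·22·21340, 485·21340+22·470449) = (456335045,20699778)
n=4: (456335045,20699778)∘(485,22) = (485·456335045+486·22·20699778, 485·20699778+22·456335045) = (442644523201,20078763320)

485 22
470449 21340
456335045 20699778
442644523201 20078763320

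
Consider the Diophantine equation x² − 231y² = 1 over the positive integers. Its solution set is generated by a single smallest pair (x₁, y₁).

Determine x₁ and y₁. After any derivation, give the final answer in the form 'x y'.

76 5

[15; 5,30] for √231; ℓ=2 ⇒ convergent index 1
a_0=15:  p_0=15·1+0=15,  q_0=15·0+1=1
a_1=5:  p_1=5·15+1=76,  q_1=5·1+0=5
→ (76, 5).  Check: 76²=5776, 231·5²=5775, difference 1.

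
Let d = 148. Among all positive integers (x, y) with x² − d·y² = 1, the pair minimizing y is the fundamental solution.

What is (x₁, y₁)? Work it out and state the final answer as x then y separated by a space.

73 6

√148 = [12; 6,24, …], period ℓ=2 (even) → k=1
step 0: (12, 1)  from 12·(1,0) + (0,1)
step 1: (73, 6)  from 6·(12,1) + (1,0)
→ (73, 6).  Check: 73²=5329, 148·6²=5328, difference 1.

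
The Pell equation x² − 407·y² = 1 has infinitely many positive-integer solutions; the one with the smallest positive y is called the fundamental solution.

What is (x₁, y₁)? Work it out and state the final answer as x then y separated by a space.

√407 = [20; 5,1,2,1,5,40, …], period ℓ=6 (even) → k=5
k=0  a_k=20  p_k/q_k = 20/1
…
k=3  a_k=2  p_k/q_k = 343/17
k=4  a_k=1  p_k/q_k = 464/23
k=5  a_k=5  p_k/q_k = 2663/132
→ (2663, 132).  Check: 2663²=7091569, 407·132²=7091568, difference 1.

2663 132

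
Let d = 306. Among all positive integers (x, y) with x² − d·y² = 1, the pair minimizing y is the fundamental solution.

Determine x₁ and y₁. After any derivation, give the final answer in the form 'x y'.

[17; 2,34] for √306; ℓ=2 ⇒ convergent index 1
step 0: (17, 1)  from 17·(1,0) + (0,1)
step 1: (35, 2)  from 2·(17,1) + (1,0)
→ (35, 2).  Check: 35²=1225, 306·2²=1224, difference 1.

35 2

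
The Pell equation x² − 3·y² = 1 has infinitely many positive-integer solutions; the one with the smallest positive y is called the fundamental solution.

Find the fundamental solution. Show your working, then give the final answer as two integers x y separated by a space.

2 1

√3 → a₀=1, period (1,2); ℓ=2 even so k=1
step 0: (1, 1)  from 1·(1,0) + (0,1)
step 1: (2, 1)  from 1·(1,1) + (1,0)
→ (2, 1).  Check: 2²=4, 3·1²=3, difference 1.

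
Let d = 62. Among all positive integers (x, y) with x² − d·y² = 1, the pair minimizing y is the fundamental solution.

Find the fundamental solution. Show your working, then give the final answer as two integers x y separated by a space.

d=62: √d = [7; 1,6,1,14] (ℓ=4, even), read p_3/q_3
k=0  a_k=7  p_k/q_k = 7/1
…
k=2  a_k=6  p_k/q_k = 55/7
k=3  a_k=1  p_k/q_k = 63/8
→ (63, 8).  Check: 63²=3969, 62·8²=3968, difference 1.

63 8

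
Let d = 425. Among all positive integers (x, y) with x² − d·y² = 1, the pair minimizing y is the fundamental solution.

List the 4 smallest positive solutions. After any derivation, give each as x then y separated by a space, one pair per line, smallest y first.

143649 6968
41270070401 2001892464
11856808685922849 575139701115304
3406437421806992601601 165236485849022716128

√425 → a₀=20, period (1,1,1,1,1,1,40); ℓ=7 odd so k=13
i=0: a=20 ⇒ p=20, q=1
…
i=2: a=1 ⇒ p=41, q=2
i=3: a=1 ⇒ p=62, q=3
…
i=7: a=40 ⇒ p=10885, q=528
i=8: a=1 ⇒ p=11153, q=541
i=9: a=1 ⇒ p=22038, q=1069
…
i=12: a=1 ⇒ p=88420, q=4289
i=13: a=1 ⇒ p=143649, q=6968
→ (143649, 6968).  Check: 143649²=20635035201, 425·6968²=20635035200, difference 1.
(143649+6968√425)^2 = 41270070401 + 2001892464√425
(143649+6968√425)^3 = 11856808685922849 + 575139701115304√425
(143649+6968√425)^4 = 3406437421806992601601 + 165236485849022716128√425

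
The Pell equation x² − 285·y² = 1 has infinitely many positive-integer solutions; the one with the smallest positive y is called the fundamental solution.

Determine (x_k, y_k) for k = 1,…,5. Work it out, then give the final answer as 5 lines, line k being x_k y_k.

d=285: √d = [16; 1,7,2,7,1,32] (ℓ=6, even), read p_5/q_5
k=0  a_k=16  p_k/q_k = 16/1
k=1  a_k=1  p_k/q_k = 17/1
k=2  a_k=7  p_k/q_k = 135/8
…
k=4  a_k=7  p_k/q_k = 2144/127
k=5  a_k=1  p_k/q_k = 2431/144
→ (2431, 144).  Check: 2431²=5909761, 285·144²=5909760, difference 1.
(x_2, y_2) = (2431·2431 + 285·144·144, 2431·144 + 144·2431) = (11819521, 700128)
(x_3, y_3) = (2431·11819521 + 285·144·700128, 2431·700128 + 144·11819521) = (57466508671, 3404022192)
(x_4, y_4) = (2431·57466508671 + 285·144·3404022192, 2431·3404022192 + 144·57466508671) = (279402153338881, 16550355197376)
(x_5, y_5) = (2431·279402153338881 + 285·144·16550355197376, 2431·16550355197376 + 144·279402153338881) = (1358453212067130751, 80467823565619920)

2431 144
11819521 700128
57466508671 3404022192
279402153338881 16550355197376
1358453212067130751 80467823565619920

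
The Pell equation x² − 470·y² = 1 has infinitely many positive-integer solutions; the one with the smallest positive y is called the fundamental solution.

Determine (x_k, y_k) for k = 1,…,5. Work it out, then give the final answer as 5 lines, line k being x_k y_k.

1691 78
5718961 263796
19341524411 892157994
65413029839041 3017278071912
221226847574112251 10204433547048390

√470 → a₀=21, period (1,2,8,2,1,42); ℓ=6 even so k=5
a_0=21:  p_0=21·1+0=21,  q_0=21·0+1=1
…
a_3=8:  p_3=8·65+22=542,  q_3=8·3+1=25
a_4=2:  p_4=2·542+65=1149,  q_4=2·25+3=53
a_5=1:  p_5=1·1149+542=1691,  q_5=1·53+25=78
→ (1691, 78).  Check: 1691²=2859481, 470·78²=2859480, difference 1.
n=2: (1691,78)∘(1691,78) = (1691·1691+470·78·78, 1691·78+78·1691) = (5718961,263796)
n=3: (5718961,263796)∘(1691,78) = (1691·5718961+470·78·263796, 1691·263796+78·5718961) = (19341524411,892157994)
n=4: (19341524411,892157994)∘(1691,78) = (1691·19341524411+470·78·892157994, 1691·892157994+78·19341524411) = (65413029839041,3017278071912)
n=5: (65413029839041,3017278071912)∘(1691,78) = (1691·65413029839041+470·78·3017278071912, 1691·3017278071912+78·65413029839041) = (221226847574112251,10204433547048390)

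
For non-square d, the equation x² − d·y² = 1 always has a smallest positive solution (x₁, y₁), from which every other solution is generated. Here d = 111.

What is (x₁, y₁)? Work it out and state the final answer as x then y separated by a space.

295 28

[10; 1,1,6,1,1,20] for √111; ℓ=6 ⇒ convergent index 5
step 0: (10, 1)  from 10·(1,0) + (0,1)
step 1: (11, 1)  from 1·(10,1) + (1,0)
step 2: (21, 2)  from 1·(11,1) + (10,1)
step 3: (137, 13)  from 6·(21,2) + (11,1)
step 4: (158, 15)  from 1·(137,13) + (21,2)
step 5: (295, 28)  from 1·(158,15) + (137,13)
→ (295, 28).  Check: 295²=87025, 111·28²=87024, difference 1.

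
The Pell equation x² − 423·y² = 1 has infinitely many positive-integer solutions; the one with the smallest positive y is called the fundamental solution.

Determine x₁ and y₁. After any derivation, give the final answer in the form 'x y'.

√423 = [20; 1,1,3,4,3,1,1,40, …], period ℓ=8 (even) → k=7
i=0: a=20 ⇒ p=20, q=1
i=1: a=1 ⇒ p=21, q=1
…
i=3: a=3 ⇒ p=144, q=7
i=4: a=4 ⇒ p=617, q=30
i=5: a=3 ⇒ p=1995, q=97
i=6: a=1 ⇒ p=2612, q=127
i=7: a=1 ⇒ p=4607, q=224
fundamental: x₁=4607, y₁=224  (since 21224449 − 423·50176 = 1)

4607 224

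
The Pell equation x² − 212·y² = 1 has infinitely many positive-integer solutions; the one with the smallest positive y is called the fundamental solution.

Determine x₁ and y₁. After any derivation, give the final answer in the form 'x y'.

√212 = [14; 1,1,3,1,1,…,1,1,28, …], period ℓ=14 (even) → k=13
i=0: a=14 ⇒ p=14, q=1
…
i=4: a=1 ⇒ p=131, q=9
…
i=12: a=1 ⇒ p=37114, q=2549
i=13: a=1 ⇒ p=66249, q=4550
(x₁, y₁) = (66249, 4550);  66249² − 212·4550² = 1 ✓

66249 4550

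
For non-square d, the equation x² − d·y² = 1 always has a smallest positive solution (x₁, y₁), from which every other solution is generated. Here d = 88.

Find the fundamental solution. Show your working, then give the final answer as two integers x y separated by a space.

197 21

√88 → a₀=9, period (2,1,1,1,2,18); ℓ=6 even so k=5
a_0=9:  p_0=9·1+0=9,  q_0=9·0+1=1
…
a_4=1:  p_4=1·47+28=75,  q_4=1·5+3=8
a_5=2:  p_5=2·75+47=197,  q_5=2·8+5=21
→ (197, 21).  Check: 197²=38809, 88·21²=38808, difference 1.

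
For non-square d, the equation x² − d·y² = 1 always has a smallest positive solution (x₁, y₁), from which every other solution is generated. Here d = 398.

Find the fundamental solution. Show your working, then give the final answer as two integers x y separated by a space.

[19; 1,18,1,38] for √398; ℓ=4 ⇒ convergent index 3
k=0  a_k=19  p_k/q_k = 19/1
…
k=2  a_k=18  p_k/q_k = 379/19
k=3  a_k=1  p_k/q_k = 399/20
(x₁, y₁) = (399, 20);  399² − 398·20² = 1 ✓

399 20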